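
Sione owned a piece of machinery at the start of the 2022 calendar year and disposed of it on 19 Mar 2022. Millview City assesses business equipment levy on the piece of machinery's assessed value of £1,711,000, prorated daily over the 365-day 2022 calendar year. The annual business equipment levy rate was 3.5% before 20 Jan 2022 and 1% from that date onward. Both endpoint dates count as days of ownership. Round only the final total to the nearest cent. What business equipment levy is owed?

1 Jan – 19 Jan 2022: 19 days at 3.5% → £1,711,000 × 3.5% × 19/365 = £3,117.3014
20 Jan – 19 Mar 2022: 59 days at 1% → £1,711,000 × 1% × 59/365 = £2,765.7260
Total = £5,883.0274

£5,883.03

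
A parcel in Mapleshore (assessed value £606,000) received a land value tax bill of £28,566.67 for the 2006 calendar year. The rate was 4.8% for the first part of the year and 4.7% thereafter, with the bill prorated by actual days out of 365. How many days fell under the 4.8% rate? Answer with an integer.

51 days

Let d = days at the first rate; then 365 − d days at the second rate.
£606,000 × [4.8%·d + 4.7%·(365−d)] / 365 = £28,566.67
Solving gives d = 51, so the new rate took effect on February 21, 2006.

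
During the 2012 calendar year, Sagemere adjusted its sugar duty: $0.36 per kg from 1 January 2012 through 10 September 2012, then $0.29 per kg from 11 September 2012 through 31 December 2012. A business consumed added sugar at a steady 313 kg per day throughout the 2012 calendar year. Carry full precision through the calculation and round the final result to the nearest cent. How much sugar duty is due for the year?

1 January – 10 September 2012: 254 days × 313 kg/day = 79,502 kg at $0.36/kg → $28,620.72
11 September – 31 December 2012: 112 days × 313 kg/day = 35,056 kg at $0.29/kg → $10,166.24

$38,786.96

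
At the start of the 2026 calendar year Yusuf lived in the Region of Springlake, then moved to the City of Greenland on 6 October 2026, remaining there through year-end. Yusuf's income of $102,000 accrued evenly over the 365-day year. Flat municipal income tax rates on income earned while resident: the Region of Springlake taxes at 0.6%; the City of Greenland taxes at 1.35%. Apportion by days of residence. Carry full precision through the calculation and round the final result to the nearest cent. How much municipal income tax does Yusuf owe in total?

The Region of Springlake, 1 January – 5 October 2026: 278 days → $102,000 × 0.6% × 278/365 = $466.1260
The City of Greenland, 6 October – 31 December 2026: 87 days → $102,000 × 1.35% × 87/365 = $328.2164
Total = $794.3425

$794.34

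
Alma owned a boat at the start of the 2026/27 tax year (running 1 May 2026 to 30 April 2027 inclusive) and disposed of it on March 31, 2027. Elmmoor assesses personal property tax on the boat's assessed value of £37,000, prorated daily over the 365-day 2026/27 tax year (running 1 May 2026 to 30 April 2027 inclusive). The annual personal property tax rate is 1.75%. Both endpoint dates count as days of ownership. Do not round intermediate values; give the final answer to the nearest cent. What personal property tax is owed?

£594.28

Days held (May 1, 2026 – March 31, 2027): 335 out of 365
Tax = £37,000 × 1.75% × 335/365 = £594.2808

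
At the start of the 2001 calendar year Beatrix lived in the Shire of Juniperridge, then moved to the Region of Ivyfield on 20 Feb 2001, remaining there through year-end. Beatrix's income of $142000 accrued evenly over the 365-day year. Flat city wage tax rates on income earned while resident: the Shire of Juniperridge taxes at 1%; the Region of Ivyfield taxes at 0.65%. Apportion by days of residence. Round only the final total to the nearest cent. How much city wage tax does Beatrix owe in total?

$991.08

The Shire of Juniperridge, 1 Jan – 19 Feb 2001: 50 days → $142000 × 1% × 50/365 = $194.5205
The Region of Ivyfield, 20 Feb – 31 Dec 2001: 315 days → $142000 × 0.65% × 315/365 = $796.5616
Total = $991.0822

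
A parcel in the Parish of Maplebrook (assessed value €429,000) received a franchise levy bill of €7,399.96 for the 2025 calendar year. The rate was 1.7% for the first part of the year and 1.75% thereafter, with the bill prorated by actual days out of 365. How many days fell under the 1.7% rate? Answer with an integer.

183 days

Let d = days at the first rate; then 365 − d days at the second rate.
€429,000 × [1.7%·d + 1.75%·(365−d)] / 365 = €7,399.96
Solving gives d = 183, so the new rate took effect on July 3, 2025.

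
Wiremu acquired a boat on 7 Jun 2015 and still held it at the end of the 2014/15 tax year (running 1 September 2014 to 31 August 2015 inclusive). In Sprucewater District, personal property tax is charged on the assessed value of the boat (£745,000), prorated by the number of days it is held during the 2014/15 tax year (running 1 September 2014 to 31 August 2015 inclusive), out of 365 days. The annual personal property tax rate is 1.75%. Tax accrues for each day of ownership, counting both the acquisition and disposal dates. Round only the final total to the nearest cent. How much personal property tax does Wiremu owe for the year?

£3,071.85

Days held (7 Jun – 31 Aug 2015): 86 out of 365
Tax = £745,000 × 1.75% × 86/365 = £3,071.8493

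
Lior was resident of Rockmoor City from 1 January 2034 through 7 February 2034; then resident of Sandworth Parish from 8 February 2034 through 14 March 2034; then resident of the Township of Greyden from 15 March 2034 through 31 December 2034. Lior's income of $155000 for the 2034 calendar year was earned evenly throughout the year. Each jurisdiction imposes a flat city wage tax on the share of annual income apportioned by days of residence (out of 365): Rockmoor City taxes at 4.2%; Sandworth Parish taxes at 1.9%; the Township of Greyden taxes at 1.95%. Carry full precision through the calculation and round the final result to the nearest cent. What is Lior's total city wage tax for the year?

$3378.15

Rockmoor City, 1 January – 7 February 2034: 38 days → $155000 × 4.2% × 38/365 = $677.7534
Sandworth Parish, 8 February – 14 March 2034: 35 days → $155000 × 1.9% × 35/365 = $282.3973
The Township of Greyden, 15 March – 31 December 2034: 292 days → $155000 × 1.95% × 292/365 = $2418.0000
Total = $3378.1507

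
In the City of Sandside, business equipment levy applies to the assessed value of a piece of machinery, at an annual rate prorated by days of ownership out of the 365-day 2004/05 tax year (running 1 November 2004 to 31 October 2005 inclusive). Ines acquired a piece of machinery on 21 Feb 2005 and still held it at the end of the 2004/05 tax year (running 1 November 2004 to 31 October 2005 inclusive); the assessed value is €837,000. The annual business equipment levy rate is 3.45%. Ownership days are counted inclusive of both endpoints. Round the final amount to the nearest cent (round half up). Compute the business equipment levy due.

Days held (21 Feb – 31 Oct 2005): 253 out of 365
Tax = €837,000 × 3.45% × 253/365 = €20,015.7658

€20,015.77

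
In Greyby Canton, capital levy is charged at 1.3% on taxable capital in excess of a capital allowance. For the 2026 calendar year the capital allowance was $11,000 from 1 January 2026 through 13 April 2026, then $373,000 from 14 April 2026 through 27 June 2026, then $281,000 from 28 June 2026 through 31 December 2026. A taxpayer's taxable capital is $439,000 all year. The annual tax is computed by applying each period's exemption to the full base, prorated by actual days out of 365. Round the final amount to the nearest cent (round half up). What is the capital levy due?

1 January – 13 April 2026: 103 days, exemption $11,000 → ($439,000 − $11,000) × 1.3% × 103/365 = $1,570.1151
14 April – 27 June 2026: 75 days, exemption $373,000 → ($439,000 − $373,000) × 1.3% × 75/365 = $176.3014
28 June – 31 December 2026: 187 days, exemption $281,000 → ($439,000 − $281,000) × 1.3% × 187/365 = $1,052.3233
Total = $2,798.7397

$2,798.74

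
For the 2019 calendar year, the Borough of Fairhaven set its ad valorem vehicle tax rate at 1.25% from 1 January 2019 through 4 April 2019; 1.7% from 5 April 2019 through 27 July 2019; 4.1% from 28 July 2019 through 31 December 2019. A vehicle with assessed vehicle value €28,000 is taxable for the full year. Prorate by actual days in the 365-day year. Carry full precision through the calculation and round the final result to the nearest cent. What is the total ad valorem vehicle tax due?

1 January – 4 April 2019: 94 days at 1.25% → €28,000 × 1.25% × 94/365 = €90.1370
5 April – 27 July 2019: 114 days at 1.7% → €28,000 × 1.7% × 114/365 = €148.6685
28 July – 31 December 2019: 157 days at 4.1% → €28,000 × 4.1% × 157/365 = €493.7973
Total = €732.6027

€732.60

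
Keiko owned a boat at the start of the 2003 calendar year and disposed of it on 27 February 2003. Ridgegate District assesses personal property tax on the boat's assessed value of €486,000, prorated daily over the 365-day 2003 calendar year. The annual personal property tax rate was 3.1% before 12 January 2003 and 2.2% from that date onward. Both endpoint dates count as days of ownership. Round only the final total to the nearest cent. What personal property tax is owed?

€1,830.82

1 January – 11 January 2003: 11 days at 3.1% → €486,000 × 3.1% × 11/365 = €454.0438
12 January – 27 February 2003: 47 days at 2.2% → €486,000 × 2.2% × 47/365 = €1,376.7781
Total = €1,830.8219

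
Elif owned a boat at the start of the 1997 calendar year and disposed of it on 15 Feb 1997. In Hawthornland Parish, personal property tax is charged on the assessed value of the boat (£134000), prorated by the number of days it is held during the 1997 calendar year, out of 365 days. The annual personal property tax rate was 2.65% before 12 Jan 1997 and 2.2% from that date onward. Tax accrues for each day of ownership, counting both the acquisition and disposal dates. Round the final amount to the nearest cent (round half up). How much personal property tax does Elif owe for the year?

1 Jan – 11 Jan 1997: 11 days at 2.65% → £134000 × 2.65% × 11/365 = £107.0164
12 Jan – 15 Feb 1997: 35 days at 2.2% → £134000 × 2.2% × 35/365 = £282.6849
Total = £389.7014

£389.70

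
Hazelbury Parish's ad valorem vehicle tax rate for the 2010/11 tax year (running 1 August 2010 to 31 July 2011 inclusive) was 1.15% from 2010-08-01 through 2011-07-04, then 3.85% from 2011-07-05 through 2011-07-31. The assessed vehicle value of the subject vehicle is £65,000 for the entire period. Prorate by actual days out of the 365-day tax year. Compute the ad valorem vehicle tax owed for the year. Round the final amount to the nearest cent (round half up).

2010-08-01 to 2011-07-04: 338 days at 1.15% → £65,000 × 1.15% × 338/365 = £692.2055
2011-07-05 to 2011-07-31: 27 days at 3.85% → £65,000 × 3.85% × 27/365 = £185.1164
Total = £877.3219

£877.32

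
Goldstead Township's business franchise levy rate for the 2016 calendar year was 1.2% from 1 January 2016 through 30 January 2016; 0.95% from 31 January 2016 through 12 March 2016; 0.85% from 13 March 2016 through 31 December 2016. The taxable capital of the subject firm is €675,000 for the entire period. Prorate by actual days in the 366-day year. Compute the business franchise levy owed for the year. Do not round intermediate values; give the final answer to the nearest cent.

€6,008.61

1 January – 30 January 2016: 30 days at 1.2% → €675,000 × 1.2% × 30/366 = €663.9344
31 January – 12 March 2016: 42 days at 0.95% → €675,000 × 0.95% × 42/366 = €735.8607
13 March – 31 December 2016: 294 days at 0.85% → €675,000 × 0.85% × 294/366 = €4,608.8115
Total = €6,008.6066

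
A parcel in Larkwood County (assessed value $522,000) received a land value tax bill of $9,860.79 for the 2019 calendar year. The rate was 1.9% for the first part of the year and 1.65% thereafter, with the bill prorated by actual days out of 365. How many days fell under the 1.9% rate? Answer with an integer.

Let d = days at the first rate; then 365 − d days at the second rate.
$522,000 × [1.9%·d + 1.65%·(365−d)] / 365 = $9,860.79
Solving gives d = 349, so the new rate took effect on December 16, 2019.

349 days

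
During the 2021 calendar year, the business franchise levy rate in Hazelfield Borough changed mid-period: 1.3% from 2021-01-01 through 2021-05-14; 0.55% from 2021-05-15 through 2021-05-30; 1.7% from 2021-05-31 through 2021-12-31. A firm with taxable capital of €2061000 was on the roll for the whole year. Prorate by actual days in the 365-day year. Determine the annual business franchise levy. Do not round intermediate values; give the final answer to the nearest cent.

€30971.47

2021-01-01 to 2021-05-14: 134 days at 1.3% → €2061000 × 1.3% × 134/365 = €9836.3342
2021-05-15 to 2021-05-30: 16 days at 0.55% → €2061000 × 0.55% × 16/365 = €496.8986
2021-05-31 to 2021-12-31: 215 days at 1.7% → €2061000 × 1.7% × 215/365 = €20638.2329
Total = €30971.4658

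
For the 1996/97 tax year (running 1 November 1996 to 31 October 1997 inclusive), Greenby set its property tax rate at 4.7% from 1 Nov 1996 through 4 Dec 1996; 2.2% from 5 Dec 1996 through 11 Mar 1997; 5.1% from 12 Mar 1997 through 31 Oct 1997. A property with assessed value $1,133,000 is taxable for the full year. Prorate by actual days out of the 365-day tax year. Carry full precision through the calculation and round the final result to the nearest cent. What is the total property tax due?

$48,628.98

1 Nov – 4 Dec 1996: 34 days at 4.7% → $1,133,000 × 4.7% × 34/365 = $4,960.3671
5 Dec 1996 – 11 Mar 1997: 97 days at 2.2% → $1,133,000 × 2.2% × 97/365 = $6,624.1699
12 Mar – 31 Oct 1997: 234 days at 5.1% → $1,133,000 × 5.1% × 234/365 = $37,044.4438
Total = $48,628.9808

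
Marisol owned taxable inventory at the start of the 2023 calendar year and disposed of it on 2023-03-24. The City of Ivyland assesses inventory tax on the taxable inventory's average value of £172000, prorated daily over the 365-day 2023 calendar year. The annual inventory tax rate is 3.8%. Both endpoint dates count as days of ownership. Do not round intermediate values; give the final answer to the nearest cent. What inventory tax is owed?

£1486.27

Days held (2023-01-01 to 2023-03-24): 83 out of 365
Tax = £172000 × 3.8% × 83/365 = £1486.2685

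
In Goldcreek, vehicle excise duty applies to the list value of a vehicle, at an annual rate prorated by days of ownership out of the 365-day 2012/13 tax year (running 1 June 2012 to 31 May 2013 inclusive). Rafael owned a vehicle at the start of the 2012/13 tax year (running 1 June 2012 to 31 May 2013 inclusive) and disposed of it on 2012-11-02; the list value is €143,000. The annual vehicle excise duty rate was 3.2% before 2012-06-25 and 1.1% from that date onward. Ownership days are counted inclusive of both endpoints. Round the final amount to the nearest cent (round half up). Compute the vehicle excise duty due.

2012-06-01 to 2012-06-24: 24 days at 3.2% → €143,000 × 3.2% × 24/365 = €300.8877
2012-06-25 to 2012-11-02: 131 days at 1.1% → €143,000 × 1.1% × 131/365 = €564.5562
Total = €865.4438

€865.44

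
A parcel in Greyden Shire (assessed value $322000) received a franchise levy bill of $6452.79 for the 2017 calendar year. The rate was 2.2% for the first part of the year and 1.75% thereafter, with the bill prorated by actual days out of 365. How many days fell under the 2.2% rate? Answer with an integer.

Let d = days at the first rate; then 365 − d days at the second rate.
$322000 × [2.2%·d + 1.75%·(365−d)] / 365 = $6452.79
Solving gives d = 206, so the new rate took effect on 26 July 2017.

206 days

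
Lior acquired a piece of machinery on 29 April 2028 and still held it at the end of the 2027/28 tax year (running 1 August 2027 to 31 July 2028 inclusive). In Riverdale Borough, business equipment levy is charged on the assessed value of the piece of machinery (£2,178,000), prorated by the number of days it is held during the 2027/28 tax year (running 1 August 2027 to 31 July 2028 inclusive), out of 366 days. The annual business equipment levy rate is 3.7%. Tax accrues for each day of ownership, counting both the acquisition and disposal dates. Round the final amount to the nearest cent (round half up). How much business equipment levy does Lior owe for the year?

£20,696.95

Days held (29 April – 31 July 2028): 94 out of 366
Tax = £2,178,000 × 3.7% × 94/366 = £20,696.9508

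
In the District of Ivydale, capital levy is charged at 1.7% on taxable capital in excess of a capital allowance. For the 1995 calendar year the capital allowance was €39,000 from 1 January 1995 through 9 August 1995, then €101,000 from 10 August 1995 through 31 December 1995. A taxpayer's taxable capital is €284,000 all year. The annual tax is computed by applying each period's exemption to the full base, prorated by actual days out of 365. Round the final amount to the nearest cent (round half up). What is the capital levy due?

1 January – 9 August 1995: 221 days, exemption €39,000 → (€284,000 − €39,000) × 1.7% × 221/365 = €2,521.8219
10 August – 31 December 1995: 144 days, exemption €101,000 → (€284,000 − €101,000) × 1.7% × 144/365 = €1,227.3534
Total = €3,749.1753

€3,749.18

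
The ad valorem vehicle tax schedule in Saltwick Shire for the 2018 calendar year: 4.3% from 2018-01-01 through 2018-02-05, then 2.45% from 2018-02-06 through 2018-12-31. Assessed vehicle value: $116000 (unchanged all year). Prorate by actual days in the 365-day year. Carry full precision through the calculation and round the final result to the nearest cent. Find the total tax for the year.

2018-01-01 to 2018-02-05: 36 days at 4.3% → $116000 × 4.3% × 36/365 = $491.9671
2018-02-06 to 2018-12-31: 329 days at 2.45% → $116000 × 2.45% × 329/365 = $2561.6932
Total = $3053.6603

$3053.66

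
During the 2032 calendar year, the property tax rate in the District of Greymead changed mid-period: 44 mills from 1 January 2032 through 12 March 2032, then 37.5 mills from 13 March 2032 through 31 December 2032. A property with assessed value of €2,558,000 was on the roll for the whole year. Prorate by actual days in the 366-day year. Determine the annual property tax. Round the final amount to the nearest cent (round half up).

€99,195.89

1 January – 12 March 2032: 72 days at 44 mills → €2,558,000 × 4.4% × 72/366 = €22,141.3770
13 March – 31 December 2032: 294 days at 37.5 mills → €2,558,000 × 3.75% × 294/366 = €77,054.5082
Total = €99,195.8852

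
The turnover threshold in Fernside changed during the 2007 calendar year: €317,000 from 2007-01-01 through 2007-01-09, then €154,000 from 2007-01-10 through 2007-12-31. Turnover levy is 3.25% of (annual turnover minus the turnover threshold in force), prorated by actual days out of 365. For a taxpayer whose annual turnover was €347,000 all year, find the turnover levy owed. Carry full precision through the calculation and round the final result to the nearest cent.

€6,141.88

2007-01-01 to 2007-01-09: 9 days, exemption €317,000 → (€347,000 − €317,000) × 3.25% × 9/365 = €24.0411
2007-01-10 to 2007-12-31: 356 days, exemption €154,000 → (€347,000 − €154,000) × 3.25% × 356/365 = €6,117.8356
Total = €6,141.8767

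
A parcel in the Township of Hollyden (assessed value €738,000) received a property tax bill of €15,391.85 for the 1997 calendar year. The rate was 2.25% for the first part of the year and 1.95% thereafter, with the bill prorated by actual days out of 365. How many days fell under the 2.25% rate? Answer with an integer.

Let d = days at the first rate; then 365 − d days at the second rate.
€738,000 × [2.25%·d + 1.95%·(365−d)] / 365 = €15,391.85
Solving gives d = 165, so the new rate took effect on 15 June 1997.

165 days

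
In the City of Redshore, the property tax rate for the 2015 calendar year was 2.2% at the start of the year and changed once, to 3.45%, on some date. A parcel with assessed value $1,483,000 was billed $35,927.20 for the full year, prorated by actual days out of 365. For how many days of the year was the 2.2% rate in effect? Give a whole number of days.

300 days

Let d = days at the first rate; then 365 − d days at the second rate.
$1,483,000 × [2.2%·d + 3.45%·(365−d)] / 365 = $35,927.20
Solving gives d = 300, so the new rate took effect on 28 Oct 2015.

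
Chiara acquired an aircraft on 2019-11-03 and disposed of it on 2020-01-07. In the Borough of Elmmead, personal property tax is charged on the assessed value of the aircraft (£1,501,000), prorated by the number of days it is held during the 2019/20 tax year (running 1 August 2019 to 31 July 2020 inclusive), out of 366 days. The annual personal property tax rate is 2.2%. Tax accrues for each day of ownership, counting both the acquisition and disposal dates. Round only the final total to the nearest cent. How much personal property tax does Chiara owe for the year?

Days held (2019-11-03 to 2020-01-07): 66 out of 366
Tax = £1,501,000 × 2.2% × 66/366 = £5,954.7869

£5,954.79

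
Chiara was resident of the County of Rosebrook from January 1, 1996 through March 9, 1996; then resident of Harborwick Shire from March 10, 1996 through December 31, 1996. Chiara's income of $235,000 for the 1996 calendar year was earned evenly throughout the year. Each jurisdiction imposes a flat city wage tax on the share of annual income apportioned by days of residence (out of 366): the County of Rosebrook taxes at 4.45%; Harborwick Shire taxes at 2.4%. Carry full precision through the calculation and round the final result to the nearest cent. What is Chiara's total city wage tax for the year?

$6,548.22

The County of Rosebrook, January 1 – March 9, 1996: 69 days → $235,000 × 4.45% × 69/366 = $1,971.4959
Harborwick Shire, March 10 – December 31, 1996: 297 days → $235,000 × 2.4% × 297/366 = $4,576.7213
Total = $6,548.2172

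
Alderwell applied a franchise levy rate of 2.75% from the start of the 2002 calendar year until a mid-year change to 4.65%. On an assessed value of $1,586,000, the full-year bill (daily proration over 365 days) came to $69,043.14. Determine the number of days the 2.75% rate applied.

Let d = days at the first rate; then 365 − d days at the second rate.
$1,586,000 × [2.75%·d + 4.65%·(365−d)] / 365 = $69,043.14
Solving gives d = 57, so the new rate took effect on 27 February 2002.

57 days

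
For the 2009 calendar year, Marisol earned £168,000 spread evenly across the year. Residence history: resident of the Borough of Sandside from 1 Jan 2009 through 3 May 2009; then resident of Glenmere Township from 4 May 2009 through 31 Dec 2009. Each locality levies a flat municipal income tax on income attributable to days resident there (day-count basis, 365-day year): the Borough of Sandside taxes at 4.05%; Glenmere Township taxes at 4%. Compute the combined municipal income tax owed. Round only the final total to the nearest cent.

£6,748.31

The Borough of Sandside, 1 Jan – 3 May 2009: 123 days → £168,000 × 4.05% × 123/365 = £2,292.8548
Glenmere Township, 4 May – 31 Dec 2009: 242 days → £168,000 × 4% × 242/365 = £4,455.4521
Total = £6,748.3068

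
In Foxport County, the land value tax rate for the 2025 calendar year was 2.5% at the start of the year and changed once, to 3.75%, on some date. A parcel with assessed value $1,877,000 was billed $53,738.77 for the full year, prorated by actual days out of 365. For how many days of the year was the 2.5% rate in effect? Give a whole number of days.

Let d = days at the first rate; then 365 − d days at the second rate.
$1,877,000 × [2.5%·d + 3.75%·(365−d)] / 365 = $53,738.77
Solving gives d = 259, so the new rate took effect on September 17, 2025.

259 days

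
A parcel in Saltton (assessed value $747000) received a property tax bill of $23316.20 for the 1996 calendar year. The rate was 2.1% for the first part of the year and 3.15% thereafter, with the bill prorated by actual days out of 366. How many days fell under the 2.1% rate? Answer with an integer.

10 days

Let d = days at the first rate; then 366 − d days at the second rate.
$747000 × [2.1%·d + 3.15%·(366−d)] / 366 = $23316.20
Solving gives d = 10, so the new rate took effect on 11 Jan 1996.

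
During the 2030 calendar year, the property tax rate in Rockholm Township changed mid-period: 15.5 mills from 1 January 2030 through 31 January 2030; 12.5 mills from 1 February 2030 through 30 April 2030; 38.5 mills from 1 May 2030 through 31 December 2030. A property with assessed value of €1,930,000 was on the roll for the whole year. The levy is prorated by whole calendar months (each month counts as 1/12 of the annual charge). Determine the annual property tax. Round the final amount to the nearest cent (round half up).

1 January – 31 January 2030: 1 month at 15.5 mills → €1,930,000 × 1.55% × 1/12 = €2,492.9167
1 February – 30 April 2030: 3 months at 12.5 mills → €1,930,000 × 1.25% × 3/12 = €6,031.2500
1 May – 31 December 2030: 8 months at 38.5 mills → €1,930,000 × 3.85% × 8/12 = €49,536.6667
Total = €58,060.8333

€58,060.83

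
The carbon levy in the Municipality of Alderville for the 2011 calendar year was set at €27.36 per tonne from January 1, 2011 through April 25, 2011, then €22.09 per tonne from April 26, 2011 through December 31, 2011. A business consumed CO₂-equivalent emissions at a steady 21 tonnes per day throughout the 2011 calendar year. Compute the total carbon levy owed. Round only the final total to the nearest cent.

€182,046.90

January 1 – April 25, 2011: 115 days × 21 tonnes/day = 2,415 tonnes at €27.36/tonne → €66,074.40
April 26 – December 31, 2011: 250 days × 21 tonnes/day = 5,250 tonnes at €22.09/tonne → €115,972.50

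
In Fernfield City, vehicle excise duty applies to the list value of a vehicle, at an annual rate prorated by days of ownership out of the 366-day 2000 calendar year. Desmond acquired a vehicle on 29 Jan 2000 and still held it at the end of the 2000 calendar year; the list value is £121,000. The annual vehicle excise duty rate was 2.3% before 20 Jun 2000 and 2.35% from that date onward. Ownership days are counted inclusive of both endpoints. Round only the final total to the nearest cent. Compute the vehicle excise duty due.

£2,602.33

29 Jan – 19 Jun 2000: 143 days at 2.3% → £121,000 × 2.3% × 143/366 = £1,087.3470
20 Jun – 31 Dec 2000: 195 days at 2.35% → £121,000 × 2.35% × 195/366 = £1,514.9795
Total = £2,602.3265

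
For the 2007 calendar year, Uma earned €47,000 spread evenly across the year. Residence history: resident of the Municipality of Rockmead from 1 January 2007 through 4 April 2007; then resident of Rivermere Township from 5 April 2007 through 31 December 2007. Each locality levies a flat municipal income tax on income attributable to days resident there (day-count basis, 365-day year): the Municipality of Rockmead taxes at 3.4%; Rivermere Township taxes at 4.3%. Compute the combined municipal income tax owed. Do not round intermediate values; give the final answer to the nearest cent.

The Municipality of Rockmead, 1 January – 4 April 2007: 94 days → €47,000 × 3.4% × 94/365 = €411.5397
Rivermere Township, 5 April – 31 December 2007: 271 days → €47,000 × 4.3% × 271/365 = €1,500.5233
Total = €1,912.0630

€1,912.06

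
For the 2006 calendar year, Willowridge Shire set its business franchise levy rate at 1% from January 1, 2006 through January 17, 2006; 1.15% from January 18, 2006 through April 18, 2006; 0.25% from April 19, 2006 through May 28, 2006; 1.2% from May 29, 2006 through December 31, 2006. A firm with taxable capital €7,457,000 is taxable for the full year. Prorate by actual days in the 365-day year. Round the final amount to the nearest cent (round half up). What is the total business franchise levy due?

January 1 – January 17, 2006: 17 days at 1% → €7,457,000 × 1% × 17/365 = €3,473.1233
January 18 – April 18, 2006: 91 days at 1.15% → €7,457,000 × 1.15% × 91/365 = €21,380.1384
April 19 – May 28, 2006: 40 days at 0.25% → €7,457,000 × 0.25% × 40/365 = €2,043.0137
May 29 – December 31, 2006: 217 days at 1.2% → €7,457,000 × 1.2% × 217/365 = €53,200.0767
Total = €80,096.3521

€80,096.35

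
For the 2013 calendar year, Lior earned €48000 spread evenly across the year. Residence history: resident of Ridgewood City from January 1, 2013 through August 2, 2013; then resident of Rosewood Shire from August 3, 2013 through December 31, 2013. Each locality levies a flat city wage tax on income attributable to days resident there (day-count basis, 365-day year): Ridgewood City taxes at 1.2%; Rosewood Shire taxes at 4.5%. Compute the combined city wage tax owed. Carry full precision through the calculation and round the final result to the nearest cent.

€1231.30

Ridgewood City, January 1 – August 2, 2013: 214 days → €48000 × 1.2% × 214/365 = €337.7096
Rosewood Shire, August 3 – December 31, 2013: 151 days → €48000 × 4.5% × 151/365 = €893.5890
Total = €1231.2986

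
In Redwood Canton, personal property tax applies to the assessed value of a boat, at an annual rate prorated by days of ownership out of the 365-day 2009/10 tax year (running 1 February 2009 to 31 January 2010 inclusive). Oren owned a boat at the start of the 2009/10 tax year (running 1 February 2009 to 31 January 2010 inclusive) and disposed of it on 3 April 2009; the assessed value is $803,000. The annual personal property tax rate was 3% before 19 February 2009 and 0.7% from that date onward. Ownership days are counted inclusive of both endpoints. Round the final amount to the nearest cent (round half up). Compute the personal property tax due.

$1,865.60

1 February – 18 February 2009: 18 days at 3% → $803,000 × 3% × 18/365 = $1,188.0000
19 February – 3 April 2009: 44 days at 0.7% → $803,000 × 0.7% × 44/365 = $677.6000
Total = $1,865.6000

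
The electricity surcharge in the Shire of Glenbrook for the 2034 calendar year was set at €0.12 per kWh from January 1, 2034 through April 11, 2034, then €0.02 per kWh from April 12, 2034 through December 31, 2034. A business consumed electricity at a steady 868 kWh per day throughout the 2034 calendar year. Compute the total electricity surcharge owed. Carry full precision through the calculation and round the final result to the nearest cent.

January 1 – April 11, 2034: 101 days × 868 kWh/day = 87,668 kWh at €0.12/kWh → €10,520.16
April 12 – December 31, 2034: 264 days × 868 kWh/day = 229,152 kWh at €0.02/kWh → €4,583.04

€15,103.20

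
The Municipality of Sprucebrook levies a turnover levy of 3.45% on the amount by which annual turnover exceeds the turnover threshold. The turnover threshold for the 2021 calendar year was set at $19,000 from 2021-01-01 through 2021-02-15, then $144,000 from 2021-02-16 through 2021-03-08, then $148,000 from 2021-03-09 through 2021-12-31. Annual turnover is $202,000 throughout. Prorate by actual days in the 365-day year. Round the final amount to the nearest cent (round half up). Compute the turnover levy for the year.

2021-01-01 to 2021-02-15: 46 days, exemption $19,000 → ($202,000 − $19,000) × 3.45% × 46/365 = $795.6740
2021-02-16 to 2021-03-08: 21 days, exemption $144,000 → ($202,000 − $144,000) × 3.45% × 21/365 = $115.1260
2021-03-09 to 2021-12-31: 298 days, exemption $148,000 → ($202,000 − $148,000) × 3.45% × 298/365 = $1,521.0247
Total = $2,431.8247

$2,431.82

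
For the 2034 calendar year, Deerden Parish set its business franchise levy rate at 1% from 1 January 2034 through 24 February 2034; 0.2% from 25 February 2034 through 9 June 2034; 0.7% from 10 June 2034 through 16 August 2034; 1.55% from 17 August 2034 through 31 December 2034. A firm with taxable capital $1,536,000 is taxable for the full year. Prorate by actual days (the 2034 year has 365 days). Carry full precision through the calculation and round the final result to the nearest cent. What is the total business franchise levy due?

$14,137.51

1 January – 24 February 2034: 55 days at 1% → $1,536,000 × 1% × 55/365 = $2,314.5205
25 February – 9 June 2034: 105 days at 0.2% → $1,536,000 × 0.2% × 105/365 = $883.7260
10 June – 16 August 2034: 68 days at 0.7% → $1,536,000 × 0.7% × 68/365 = $2,003.1123
17 August – 31 December 2034: 137 days at 1.55% → $1,536,000 × 1.55% × 137/365 = $8,936.1534
Total = $14,137.5123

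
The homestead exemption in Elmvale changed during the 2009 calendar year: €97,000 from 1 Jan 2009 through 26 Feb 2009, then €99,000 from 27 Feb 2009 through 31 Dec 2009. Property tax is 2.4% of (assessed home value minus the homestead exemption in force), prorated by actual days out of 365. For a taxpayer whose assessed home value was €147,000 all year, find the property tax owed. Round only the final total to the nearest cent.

€1,159.50

1 Jan – 26 Feb 2009: 57 days, exemption €97,000 → (€147,000 − €97,000) × 2.4% × 57/365 = €187.3973
27 Feb – 31 Dec 2009: 308 days, exemption €99,000 → (€147,000 − €99,000) × 2.4% × 308/365 = €972.0986
Total = €1,159.4959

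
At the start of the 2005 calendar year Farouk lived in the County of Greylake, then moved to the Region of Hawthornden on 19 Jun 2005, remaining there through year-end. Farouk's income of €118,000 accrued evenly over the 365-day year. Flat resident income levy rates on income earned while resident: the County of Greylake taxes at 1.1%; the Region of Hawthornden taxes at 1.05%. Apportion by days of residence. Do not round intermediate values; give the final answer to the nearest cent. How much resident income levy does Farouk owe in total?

The County of Greylake, 1 Jan – 18 Jun 2005: 169 days → €118,000 × 1.1% × 169/365 = €600.9918
The Region of Hawthornden, 19 Jun – 31 Dec 2005: 196 days → €118,000 × 1.05% × 196/365 = €665.3260
Total = €1,266.3178

€1,266.32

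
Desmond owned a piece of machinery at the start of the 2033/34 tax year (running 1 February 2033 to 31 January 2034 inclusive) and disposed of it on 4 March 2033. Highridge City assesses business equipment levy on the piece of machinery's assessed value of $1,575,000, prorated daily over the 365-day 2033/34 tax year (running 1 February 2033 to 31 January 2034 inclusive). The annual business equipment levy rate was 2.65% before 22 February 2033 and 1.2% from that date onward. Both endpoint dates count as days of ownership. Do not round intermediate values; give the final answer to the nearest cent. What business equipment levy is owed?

1 February – 21 February 2033: 21 days at 2.65% → $1,575,000 × 2.65% × 21/365 = $2,401.3356
22 February – 4 March 2033: 11 days at 1.2% → $1,575,000 × 1.2% × 11/365 = $569.5890
Total = $2,970.9247

$2,970.92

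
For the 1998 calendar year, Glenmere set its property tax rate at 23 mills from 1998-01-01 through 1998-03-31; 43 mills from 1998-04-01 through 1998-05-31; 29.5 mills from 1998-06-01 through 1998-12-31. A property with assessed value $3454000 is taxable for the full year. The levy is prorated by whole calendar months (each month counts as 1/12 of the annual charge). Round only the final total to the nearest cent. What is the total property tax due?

$104051.75

1998-01-01 to 1998-03-31: 3 months at 23 mills → $3454000 × 2.3% × 3/12 = $19860.5000
1998-04-01 to 1998-05-31: 2 months at 43 mills → $3454000 × 4.3% × 2/12 = $24753.6667
1998-06-01 to 1998-12-31: 7 months at 29.5 mills → $3454000 × 2.95% × 7/12 = $59437.5833
Total = $104051.7500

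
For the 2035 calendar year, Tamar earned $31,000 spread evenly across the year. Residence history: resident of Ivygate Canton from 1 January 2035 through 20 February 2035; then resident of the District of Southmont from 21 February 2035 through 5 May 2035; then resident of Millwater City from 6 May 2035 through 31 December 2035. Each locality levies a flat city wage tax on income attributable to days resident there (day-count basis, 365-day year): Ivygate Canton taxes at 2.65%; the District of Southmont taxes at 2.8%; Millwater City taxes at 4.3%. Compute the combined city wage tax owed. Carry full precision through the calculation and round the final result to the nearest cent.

$1,167.26

Ivygate Canton, 1 January – 20 February 2035: 51 days → $31,000 × 2.65% × 51/365 = $114.7849
The District of Southmont, 21 February – 5 May 2035: 74 days → $31,000 × 2.8% × 74/365 = $175.9781
Millwater City, 6 May – 31 December 2035: 240 days → $31,000 × 4.3% × 240/365 = $876.4932
Total = $1,167.2562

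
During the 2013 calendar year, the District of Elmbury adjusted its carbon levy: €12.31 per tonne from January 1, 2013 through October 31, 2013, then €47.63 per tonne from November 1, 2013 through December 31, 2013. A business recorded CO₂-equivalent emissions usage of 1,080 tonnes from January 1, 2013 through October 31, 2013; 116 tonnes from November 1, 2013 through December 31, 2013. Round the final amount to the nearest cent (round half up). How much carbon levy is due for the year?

January 1 – October 31, 2013: 1,080 tonnes at €12.31/tonne → €13294.80
November 1 – December 31, 2013: 116 tonnes at €47.63/tonne → €5525.08

€18819.88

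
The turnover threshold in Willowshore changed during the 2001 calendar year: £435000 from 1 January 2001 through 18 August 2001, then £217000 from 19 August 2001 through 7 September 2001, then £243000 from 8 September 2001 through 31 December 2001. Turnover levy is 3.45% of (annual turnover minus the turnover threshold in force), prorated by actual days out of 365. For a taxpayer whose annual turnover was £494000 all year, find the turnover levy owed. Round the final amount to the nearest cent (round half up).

1 January – 18 August 2001: 230 days, exemption £435000 → (£494000 − £435000) × 3.45% × 230/365 = £1282.6438
19 August – 7 September 2001: 20 days, exemption £217000 → (£494000 − £217000) × 3.45% × 20/365 = £523.6438
8 September – 31 December 2001: 115 days, exemption £243000 → (£494000 − £243000) × 3.45% × 115/365 = £2728.3356
Total = £4534.6233

£4534.62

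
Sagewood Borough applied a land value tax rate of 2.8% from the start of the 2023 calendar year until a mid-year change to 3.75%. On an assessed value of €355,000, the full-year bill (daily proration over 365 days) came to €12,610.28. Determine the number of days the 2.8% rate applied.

Let d = days at the first rate; then 365 − d days at the second rate.
€355,000 × [2.8%·d + 3.75%·(365−d)] / 365 = €12,610.28
Solving gives d = 76, so the new rate took effect on 18 Mar 2023.

76 days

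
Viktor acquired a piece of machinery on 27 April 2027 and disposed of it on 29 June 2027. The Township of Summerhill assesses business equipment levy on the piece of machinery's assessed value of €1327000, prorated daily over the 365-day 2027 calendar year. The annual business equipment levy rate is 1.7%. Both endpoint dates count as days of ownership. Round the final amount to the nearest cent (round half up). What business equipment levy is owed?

Days held (27 April – 29 June 2027): 64 out of 365
Tax = €1327000 × 1.7% × 64/365 = €3955.5507

€3955.55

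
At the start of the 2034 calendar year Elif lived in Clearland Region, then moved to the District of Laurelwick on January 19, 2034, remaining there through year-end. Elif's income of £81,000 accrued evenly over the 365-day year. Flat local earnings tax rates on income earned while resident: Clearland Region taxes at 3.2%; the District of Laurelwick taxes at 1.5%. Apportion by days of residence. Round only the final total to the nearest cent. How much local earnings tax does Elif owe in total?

Clearland Region, January 1 – January 18, 2034: 18 days → £81,000 × 3.2% × 18/365 = £127.8247
The District of Laurelwick, January 19 – December 31, 2034: 347 days → £81,000 × 1.5% × 347/365 = £1,155.0822
Total = £1,282.9068

£1,282.91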